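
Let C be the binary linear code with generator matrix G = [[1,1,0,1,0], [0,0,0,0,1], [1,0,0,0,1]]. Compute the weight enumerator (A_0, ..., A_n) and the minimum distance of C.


Weight distribution: A_0 = 1, A_1 = 2, A_2 = 2, A_3 = 2, A_4 = 1. Minimum distance d = 1.

Enumerate all 2^3 = 8 messages m ∈ F_2^3.
For each, compute codeword c = mG in F_2^5, then tally its weight.
  m = 000 → c = 00000, weight = 0.
  m = 100 → c = 11010, weight = 3.
  m = 010 → c = 00001, weight = 1.
  m = 110 → c = 11011, weight = 4.
  m = 001 → c = 10001, weight = 2.
  m = 101 → c = 01011, weight = 3.
  m = 011 → c = 10000, weight = 1.
  m = 111 → c = 01010, weight = 2.
Tally weights:
  weight 0: 1 codewords.
  weight 1: 2 codewords.
  weight 2: 2 codewords.
  weight 3: 2 codewords.
  weight 4: 1 codewords.
Minimum distance d = smallest w > 0 with A_w > 0 = 1.
Sanity: Σ A_w = 8 = 2^3 = 8 ✓.


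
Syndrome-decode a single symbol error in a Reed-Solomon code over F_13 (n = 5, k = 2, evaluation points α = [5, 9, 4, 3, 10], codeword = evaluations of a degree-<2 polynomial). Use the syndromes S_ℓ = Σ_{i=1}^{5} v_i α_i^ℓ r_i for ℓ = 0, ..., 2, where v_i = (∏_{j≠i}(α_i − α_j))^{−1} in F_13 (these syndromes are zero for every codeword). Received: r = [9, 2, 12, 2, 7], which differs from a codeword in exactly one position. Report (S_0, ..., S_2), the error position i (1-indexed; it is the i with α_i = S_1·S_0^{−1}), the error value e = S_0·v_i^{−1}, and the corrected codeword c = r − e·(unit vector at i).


S = (7, 11, 8), error at position 2, error magnitude e = 5, c = [9, 10, 12, 2, 7].

Step 1: column multipliers v_i = (∏_{j≠i}(α_i − α_j))^{−1} mod 13.
  i = 1 (α = 5): (5−9)(5−4)(5−3)(5−10) = (−4)·1·2·(−5) = 40 ≡ 1, so v_1 = 1^{−1} = 1 (mod 13).
  i = 2 (α = 9): (9−5)(9−4)(9−3)(9−10) = 4·5·6·(−1) = −120 ≡ 10, so v_2 = 10^{−1} = 4 (mod 13).
  i = 3 (α = 4): (4−5)(4−9)(4−3)(4−10) = (−1)·(−5)·1·(−6) = −30 ≡ 9, so v_3 = 9^{−1} = 3 (mod 13).
  i = 4 (α = 3): (3−5)(3−9)(3−4)(3−10) = (−2)·(−6)·(−1)·(−7) = 84 ≡ 6, so v_4 = 6^{−1} = 11 (mod 13).
  i = 5 (α = 10): (10−5)(10−9)(10−4)(10−3) = 5·1·6·7 = 210 ≡ 2, so v_5 = 2^{−1} = 7 (mod 13).
  v = [1, 4, 3, 11, 7].
Step 2: syndromes of r = [9, 2, 12, 2, 7] (all sums mod 13).
  S_0 = Σ v_i r_i = 1·9 + 4·2 + 3·12 + 11·2 + 7·7 = 124 ≡ 7.
  S_1 = Σ v_i α_i r_i = 1·5·9 + 4·9·2 + 3·4·12 + 11·3·2 + 7·10·7 = 817 ≡ 11.
  α_i^2 mod 13 = [12, 3, 3, 9, 9].
  S_2 = Σ v_i α_i^2 r_i = 1·12·9 + 4·3·2 + 3·3·12 + 11·9·2 + 7·9·7 = 879 ≡ 8.
  S = (7, 11, 8) ≠ 0, so r is not a codeword (an error is present).
Step 3: locate the error. For a single error e at position i, S_ℓ = v_i·e·α_i^ℓ, so α_err = S_1/S_0.
  S_0^{−1} = 7^{−1} = 2 (mod 13), so α_err = 11·2 = 22 ≡ 9 = α_2. Error position i = 2.
  Consistency check: S_2/S_1 = 8·6 = 48 ≡ 9 = α_err ✓ (single-error assumption holds).
Step 4: error magnitude e = S_0/v_2 = S_0·∏_{j≠2}(α_2 − α_j) = 7·10 = 70 ≡ 5 (mod 13).
Step 5: correct position 2: c_2 = r_2 − e = 2 − 5 ≡ 10 (mod 13). Hence c = [9, 10, 12, 2, 7].
  Check: interpolating c through the α_i gives m(x) = 11 + 10·x (degree < 2) with m(α_i) = c_i for every i, so c is indeed a codeword.


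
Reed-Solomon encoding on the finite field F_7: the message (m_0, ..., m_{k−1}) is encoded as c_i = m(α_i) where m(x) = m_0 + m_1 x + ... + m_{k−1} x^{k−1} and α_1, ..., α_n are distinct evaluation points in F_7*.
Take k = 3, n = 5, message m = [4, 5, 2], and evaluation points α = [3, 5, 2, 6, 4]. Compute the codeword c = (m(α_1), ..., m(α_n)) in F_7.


c = [2, 2, 1, 1, 0]

Message polynomial: m(x) = 4 + 5·x + 2·x^2 (mod 7).
For each evaluation point α_i, compute m(α_i) mod 7:
  α_1 = 3: Horner steps 2 → 4 → 2, so m(3) = 2.
  α_2 = 5: Horner steps 2 → 1 → 2, so m(5) = 2.
  α_3 = 2: Horner steps 2 → 2 → 1, so m(2) = 1.
  α_4 = 6: Horner steps 2 → 3 → 1, so m(6) = 1.
  α_5 = 4: Horner steps 2 → 6 → 0, so m(4) = 0.
Codeword c = [2, 2, 1, 1, 0] ∈ F_7^5.


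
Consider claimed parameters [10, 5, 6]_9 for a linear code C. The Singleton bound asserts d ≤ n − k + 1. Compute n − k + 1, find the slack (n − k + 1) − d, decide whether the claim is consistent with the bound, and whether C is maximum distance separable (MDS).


Singleton RHS = n − k + 1 = 6, slack = 0, bound satisfied, MDS.

Singleton bound: d ≤ n − k + 1.
Here n = 10, k = 5, so n − k + 1 = 6.
Given d = 6, check d ≤ 6: YES.
Slack = (n − k + 1) − d = 0.
The code is MDS (slack = 0).
Description: the claimed parameters are [10, 5, 6]_9; such a code would be MDS (meets Singleton bound).


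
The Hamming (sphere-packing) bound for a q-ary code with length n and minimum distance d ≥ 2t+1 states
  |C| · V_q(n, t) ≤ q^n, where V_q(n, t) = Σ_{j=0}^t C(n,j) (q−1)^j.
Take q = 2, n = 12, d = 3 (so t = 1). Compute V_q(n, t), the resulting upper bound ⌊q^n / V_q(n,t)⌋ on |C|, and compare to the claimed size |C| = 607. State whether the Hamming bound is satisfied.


V_q(n, t) = 13, q^n = 4096, Hamming bound = 315, |C| = 607 > bound (violated).

Step 1: Compute V_q(n, t) = Σ_{j=0}^1 C(n, j) (q−1)^j.
  j = 0: C(12,0)·(1)^0 = 1·1 = 1.
  j = 1: C(12,1)·(1)^1 = 12·1 = 12.
  V_q(n, t) = 1 + 12 = 13.
Step 2: q^n = 2^12 = 4096.
Step 3: Hamming bound ⌊q^n / V_q(n,t)⌋ = ⌊4096/13⌋ = 315.
Step 4: Compare |C| = 607 to 315: violated.
The claimed |C| lies above the Hamming bound, so no 2-ary code of length 12 with d ≥ 3 can have 607 codewords.


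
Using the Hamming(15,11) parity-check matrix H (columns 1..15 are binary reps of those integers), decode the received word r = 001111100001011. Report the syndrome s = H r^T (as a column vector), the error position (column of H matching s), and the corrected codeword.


s = (1, 1, 1, 0)^T, error position = 14, corrected codeword c = 001111100001001

Compute s = H r^T mod 2 one row at a time:
  s_1 = 0 + 0 + 0 + 0 + 1 + 0 + 1 + 1 = 3 ≡ 1 (mod 2).
  s_2 = 1 + 1 + 1 + 1 + 1 + 0 + 1 + 1 = 7 ≡ 1 (mod 2).
  s_3 = 0 + 1 + 1 + 1 + 0 + 0 + 1 + 1 = 5 ≡ 1 (mod 2).
  s_4 = 0 + 1 + 1 + 1 + 0 + 0 + 0 + 1 = 4 ≡ 0 (mod 2).
s = (1, 1, 1, 0)^T — this equals column 14 of H (binary 1110), so error is at position 14.
Correct: flip bit 14 of r = 001111100001011 to get c = 001111100001001.


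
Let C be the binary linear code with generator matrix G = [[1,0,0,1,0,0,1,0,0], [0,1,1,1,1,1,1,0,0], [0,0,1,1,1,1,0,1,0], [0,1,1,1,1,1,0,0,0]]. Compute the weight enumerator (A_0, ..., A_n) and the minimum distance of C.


Weight distribution: A_0 = 1, A_1 = 1, A_2 = 2, A_3 = 2, A_4 = 1, A_5 = 5, A_6 = 4. Minimum distance d = 1.

Enumerate all 2^4 = 16 messages m ∈ F_2^4.
For each, compute codeword c = mG in F_2^9, then tally its weight.
  m = 0000 → c = 000000000, weight = 0.
  m = 1000 → c = 100100100, weight = 3.
  m = 0100 → c = 011111100, weight = 6.
  m = 1100 → c = 111011000, weight = 5.
  m = 0010 → c = 001111010, weight = 5.
  m = 1010 → c = 101011110, weight = 6.
  m = 0110 → c = 010000110, weight = 3.
  m = 1110 → c = 110100010, weight = 4.
  m = 0001 → c = 011111000, weight = 5.
  m = 1001 → c = 111011100, weight = 6.
  m = 0101 → c = 000000100, weight = 1.
  m = 1101 → c = 100100000, weight = 2.
  m = 0011 → c = 010000010, weight = 2.
  m = 1011 → c = 110100110, weight = 5.
  m = 0111 → c = 001111110, weight = 6.
  m = 1111 → c = 101011010, weight = 5.
Tally weights:
  weight 0: 1 codewords.
  weight 1: 1 codewords.
  weight 2: 2 codewords.
  weight 3: 2 codewords.
  weight 4: 1 codewords.
  weight 5: 5 codewords.
  weight 6: 4 codewords.
Minimum distance d = smallest w > 0 with A_w > 0 = 1.
Sanity: Σ A_w = 16 = 2^4 = 16 ✓.


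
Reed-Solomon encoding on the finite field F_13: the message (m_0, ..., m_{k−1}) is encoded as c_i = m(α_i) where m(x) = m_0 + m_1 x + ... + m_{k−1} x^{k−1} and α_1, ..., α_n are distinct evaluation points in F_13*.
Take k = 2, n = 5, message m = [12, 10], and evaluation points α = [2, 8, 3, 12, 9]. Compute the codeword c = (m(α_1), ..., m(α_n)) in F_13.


c = [6, 1, 3, 2, 11]

Message polynomial: m(x) = 12 + 10·x (mod 13).
For each evaluation point α_i, compute m(α_i) mod 13:
  α_1 = 2: Horner steps 10 → 6, so m(2) = 6.
  α_2 = 8: Horner steps 10 → 1, so m(8) = 1.
  α_3 = 3: Horner steps 10 → 3, so m(3) = 3.
  α_4 = 12: Horner steps 10 → 2, so m(12) = 2.
  α_5 = 9: Horner steps 10 → 11, so m(9) = 11.
Codeword c = [6, 1, 3, 2, 11] ∈ F_13^5.


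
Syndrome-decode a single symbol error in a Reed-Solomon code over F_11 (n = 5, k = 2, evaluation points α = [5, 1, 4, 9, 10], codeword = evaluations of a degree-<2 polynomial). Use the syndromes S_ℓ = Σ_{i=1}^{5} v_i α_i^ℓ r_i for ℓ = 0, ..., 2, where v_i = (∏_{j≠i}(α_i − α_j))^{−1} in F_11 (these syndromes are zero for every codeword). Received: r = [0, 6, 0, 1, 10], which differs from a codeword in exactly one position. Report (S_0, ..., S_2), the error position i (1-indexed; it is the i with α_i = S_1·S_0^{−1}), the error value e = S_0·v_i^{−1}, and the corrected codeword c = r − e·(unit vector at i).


S = (8, 7, 2), error at position 1, error magnitude e = 2, c = [9, 6, 0, 1, 10].

Step 1: column multipliers v_i = (∏_{j≠i}(α_i − α_j))^{−1} mod 11.
  i = 1 (α = 5): (5−1)(5−4)(5−9)(5−10) = 4·1·(−4)·(−5) = 80 ≡ 3, so v_1 = 3^{−1} = 4 (mod 11).
  i = 2 (α = 1): (1−5)(1−4)(1−9)(1−10) = (−4)·(−3)·(−8)·(−9) = 864 ≡ 6, so v_2 = 6^{−1} = 2 (mod 11).
  i = 3 (α = 4): (4−5)(4−1)(4−9)(4−10) = (−1)·3·(−5)·(−6) = −90 ≡ 9, so v_3 = 9^{−1} = 5 (mod 11).
  i = 4 (α = 9): (9−5)(9−1)(9−4)(9−10) = 4·8·5·(−1) = −160 ≡ 5, so v_4 = 5^{−1} = 9 (mod 11).
  i = 5 (α = 10): (10−5)(10−1)(10−4)(10−9) = 5·9·6·1 = 270 ≡ 6, so v_5 = 6^{−1} = 2 (mod 11).
  v = [4, 2, 5, 9, 2].
Step 2: syndromes of r = [0, 6, 0, 1, 10] (all sums mod 11).
  S_0 = Σ v_i r_i = 4·0 + 2·6 + 5·0 + 9·1 + 2·10 = 41 ≡ 8.
  S_1 = Σ v_i α_i r_i = 4·5·0 + 2·1·6 + 5·4·0 + 9·9·1 + 2·10·10 = 293 ≡ 7.
  α_i^2 mod 11 = [3, 1, 5, 4, 1].
  S_2 = Σ v_i α_i^2 r_i = 4·3·0 + 2·1·6 + 5·5·0 + 9·4·1 + 2·1·10 = 68 ≡ 2.
  S = (8, 7, 2) ≠ 0, so r is not a codeword (an error is present).
Step 3: locate the error. For a single error e at position i, S_ℓ = v_i·e·α_i^ℓ, so α_err = S_1/S_0.
  S_0^{−1} = 8^{−1} = 7 (mod 11), so α_err = 7·7 = 49 ≡ 5 = α_1. Error position i = 1.
  Consistency check: S_2/S_1 = 2·8 = 16 ≡ 5 = α_err ✓ (single-error assumption holds).
Step 4: error magnitude e = S_0/v_1 = S_0·∏_{j≠1}(α_1 − α_j) = 8·3 = 24 ≡ 2 (mod 11).
Step 5: correct position 1: c_1 = r_1 − e = 0 − 2 ≡ 9 (mod 11). Hence c = [9, 6, 0, 1, 10].
  Check: interpolating c through the α_i gives m(x) = 8 + 9·x (degree < 2) with m(α_i) = c_i for every i, so c is indeed a codeword.


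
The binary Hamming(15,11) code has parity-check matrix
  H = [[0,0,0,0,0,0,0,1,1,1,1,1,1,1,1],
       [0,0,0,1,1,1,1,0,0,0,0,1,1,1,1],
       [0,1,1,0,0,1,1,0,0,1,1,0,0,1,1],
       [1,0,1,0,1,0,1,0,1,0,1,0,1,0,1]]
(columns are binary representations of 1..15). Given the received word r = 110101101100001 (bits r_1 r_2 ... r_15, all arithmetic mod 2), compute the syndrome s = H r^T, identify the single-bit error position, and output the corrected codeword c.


s = (1, 0, 1, 0)^T, error position = 10, corrected codeword c = 110101101000001

Compute s = H r^T mod 2 one row at a time:
  s_1 = 0 + 1 + 1 + 0 + 0 + 0 + 0 + 1 = 3 ≡ 1 (mod 2).
  s_2 = 1 + 0 + 1 + 1 + 0 + 0 + 0 + 1 = 4 ≡ 0 (mod 2).
  s_3 = 1 + 0 + 1 + 1 + 1 + 0 + 0 + 1 = 5 ≡ 1 (mod 2).
  s_4 = 1 + 0 + 0 + 1 + 1 + 0 + 0 + 1 = 4 ≡ 0 (mod 2).
s = (1, 0, 1, 0)^T — this equals column 10 of H (binary 1010), so error is at position 10.
Correct: flip bit 10 of r = 110101101100001 to get c = 110101101000001.


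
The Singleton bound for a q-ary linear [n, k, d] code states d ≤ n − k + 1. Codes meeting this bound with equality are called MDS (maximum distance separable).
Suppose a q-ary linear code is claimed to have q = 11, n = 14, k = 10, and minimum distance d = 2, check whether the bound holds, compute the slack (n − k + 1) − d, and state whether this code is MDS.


Singleton RHS = n − k + 1 = 5, slack = 3, bound satisfied, not MDS.

Singleton bound: d ≤ n − k + 1.
Here n = 14, k = 10, so n − k + 1 = 5.
Given d = 2, check d ≤ 5: YES.
Slack = (n − k + 1) − d = 3.
The code is NOT MDS (slack = 3 > 0).
Description: the claimed parameters are [14, 10, 2]_11; such a code would be non-MDS.


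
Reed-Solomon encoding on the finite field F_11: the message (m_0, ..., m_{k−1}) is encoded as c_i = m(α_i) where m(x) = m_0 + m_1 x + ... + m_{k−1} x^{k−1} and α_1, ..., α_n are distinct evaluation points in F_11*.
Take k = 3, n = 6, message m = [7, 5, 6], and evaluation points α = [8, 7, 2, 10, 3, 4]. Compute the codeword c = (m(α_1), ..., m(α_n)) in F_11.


c = [2, 6, 8, 8, 10, 2]

Message polynomial: m(x) = 7 + 5·x + 6·x^2 (mod 11).
For each evaluation point α_i, compute m(α_i) mod 11:
  α_1 = 8: Horner steps 6 → 9 → 2, so m(8) = 2.
  α_2 = 7: Horner steps 6 → 3 → 6, so m(7) = 6.
  α_3 = 2: Horner steps 6 → 6 → 8, so m(2) = 8.
  α_4 = 10: Horner steps 6 → 10 → 8, so m(10) = 8.
  α_5 = 3: Horner steps 6 → 1 → 10, so m(3) = 10.
  α_6 = 4: Horner steps 6 → 7 → 2, so m(4) = 2.
Codeword c = [2, 6, 8, 8, 10, 2] ∈ F_11^6.


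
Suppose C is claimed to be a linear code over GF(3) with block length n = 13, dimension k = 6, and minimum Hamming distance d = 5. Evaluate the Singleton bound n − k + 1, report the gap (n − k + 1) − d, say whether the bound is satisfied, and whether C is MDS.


Singleton RHS = n − k + 1 = 8, slack = 3, bound satisfied, not MDS.

Singleton bound: d ≤ n − k + 1.
Here n = 13, k = 6, so n − k + 1 = 8.
Given d = 5, check d ≤ 8: YES.
Slack = (n − k + 1) − d = 3.
The code is NOT MDS (slack = 3 > 0).
Description: the claimed parameters are [13, 6, 5]_3; such a code would be non-MDS.


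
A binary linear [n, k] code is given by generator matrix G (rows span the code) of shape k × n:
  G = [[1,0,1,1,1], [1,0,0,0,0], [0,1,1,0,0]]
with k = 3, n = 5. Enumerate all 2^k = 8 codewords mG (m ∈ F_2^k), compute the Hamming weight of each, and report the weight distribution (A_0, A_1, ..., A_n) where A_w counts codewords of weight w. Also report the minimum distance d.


Weight distribution: A_0 = 1, A_1 = 1, A_2 = 1, A_3 = 3, A_4 = 2. Minimum distance d = 1.

Enumerate all 2^3 = 8 messages m ∈ F_2^3.
For each, compute codeword c = mG in F_2^5, then tally its weight.
  m = 000 → c = 00000, weight = 0.
  m = 100 → c = 10111, weight = 4.
  m = 010 → c = 10000, weight = 1.
  m = 110 → c = 00111, weight = 3.
  m = 001 → c = 01100, weight = 2.
  m = 101 → c = 11011, weight = 4.
  m = 011 → c = 11100, weight = 3.
  m = 111 → c = 01011, weight = 3.
Tally weights:
  weight 0: 1 codewords.
  weight 1: 1 codewords.
  weight 2: 1 codewords.
  weight 3: 3 codewords.
  weight 4: 2 codewords.
Minimum distance d = smallest w > 0 with A_w > 0 = 1.
Sanity: Σ A_w = 8 = 2^3 = 8 ✓.


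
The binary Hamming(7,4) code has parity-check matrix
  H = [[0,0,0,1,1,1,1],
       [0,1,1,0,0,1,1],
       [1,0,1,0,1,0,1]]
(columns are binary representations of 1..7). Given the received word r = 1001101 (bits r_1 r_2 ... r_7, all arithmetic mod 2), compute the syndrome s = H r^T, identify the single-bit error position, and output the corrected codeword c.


s = (1, 1, 1)^T, error position = 7, corrected codeword c = 1001100

Compute s = H r^T mod 2 one row at a time:
  s_1 = 1 + 1 + 0 + 1 = 3 ≡ 1 (mod 2).
  s_2 = 0 + 0 + 0 + 1 = 1 ≡ 1 (mod 2).
  s_3 = 1 + 0 + 1 + 1 = 3 ≡ 1 (mod 2).
s = (1, 1, 1)^T — this equals column 7 of H (binary 111), so error is at position 7.
Correct: flip bit 7 of r = 1001101 to get c = 1001100.


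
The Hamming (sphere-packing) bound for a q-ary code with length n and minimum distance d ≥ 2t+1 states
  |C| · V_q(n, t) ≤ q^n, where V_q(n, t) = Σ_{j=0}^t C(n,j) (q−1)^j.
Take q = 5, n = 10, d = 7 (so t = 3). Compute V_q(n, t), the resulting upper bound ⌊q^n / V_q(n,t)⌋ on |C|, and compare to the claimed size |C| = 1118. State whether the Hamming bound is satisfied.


V_q(n, t) = 8441, q^n = 9765625, Hamming bound = 1156, |C| = 1118 ≤ bound (satisfied).

Step 1: Compute V_q(n, t) = Σ_{j=0}^3 C(n, j) (q−1)^j.
  j = 0: C(10,0)·(4)^0 = 1·1 = 1.
  j = 1: C(10,1)·(4)^1 = 10·4 = 40.
  j = 2: C(10,2)·(4)^2 = 45·16 = 720.
  j = 3: C(10,3)·(4)^3 = 120·64 = 7680.
  V_q(n, t) = 1 + 40 + 720 + 7680 = 8441.
Step 2: q^n = 5^10 = 9765625.
Step 3: Hamming bound ⌊q^n / V_q(n,t)⌋ = ⌊9765625/8441⌋ = 1156.
Step 4: Compare |C| = 1118 to 1156: satisfied.
The claimed |C| lies below the Hamming bound.


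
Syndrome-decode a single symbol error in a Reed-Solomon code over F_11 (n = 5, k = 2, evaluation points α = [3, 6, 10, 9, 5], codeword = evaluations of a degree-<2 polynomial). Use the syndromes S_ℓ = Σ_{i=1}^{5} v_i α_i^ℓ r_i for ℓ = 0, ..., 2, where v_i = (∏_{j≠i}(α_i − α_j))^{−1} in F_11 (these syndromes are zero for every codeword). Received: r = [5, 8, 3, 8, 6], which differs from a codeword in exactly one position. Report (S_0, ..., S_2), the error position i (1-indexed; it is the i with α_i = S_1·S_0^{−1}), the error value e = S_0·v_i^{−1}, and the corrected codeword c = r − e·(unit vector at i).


S = (6, 3, 7), error at position 2, error magnitude e = 7, c = [5, 1, 3, 8, 6].

Step 1: column multipliers v_i = (∏_{j≠i}(α_i − α_j))^{−1} mod 11.
  i = 1 (α = 3): (3−6)(3−10)(3−9)(3−5) = (−3)·(−7)·(−6)·(−2) = 252 ≡ 10, so v_1 = 10^{−1} = 10 (mod 11).
  i = 2 (α = 6): (6−3)(6−10)(6−9)(6−5) = 3·(−4)·(−3)·1 = 36 ≡ 3, so v_2 = 3^{−1} = 4 (mod 11).
  i = 3 (α = 10): (10−3)(10−6)(10−9)(10−5) = 7·4·1·5 = 140 ≡ 8, so v_3 = 8^{−1} = 7 (mod 11).
  i = 4 (α = 9): (9−3)(9−6)(9−10)(9−5) = 6·3·(−1)·4 = −72 ≡ 5, so v_4 = 5^{−1} = 9 (mod 11).
  i = 5 (α = 5): (5−3)(5−6)(5−10)(5−9) = 2·(−1)·(−5)·(−4) = −40 ≡ 4, so v_5 = 4^{−1} = 3 (mod 11).
  v = [10, 4, 7, 9, 3].
Step 2: syndromes of r = [5, 8, 3, 8, 6] (all sums mod 11).
  S_0 = Σ v_i r_i = 10·5 + 4·8 + 7·3 + 9·8 + 3·6 = 193 ≡ 6.
  S_1 = Σ v_i α_i r_i = 10·3·5 + 4·6·8 + 7·10·3 + 9·9·8 + 3·5·6 = 1290 ≡ 3.
  α_i^2 mod 11 = [9, 3, 1, 4, 3].
  S_2 = Σ v_i α_i^2 r_i = 10·9·5 + 4·3·8 + 7·1·3 + 9·4·8 + 3·3·6 = 909 ≡ 7.
  S = (6, 3, 7) ≠ 0, so r is not a codeword (an error is present).
Step 3: locate the error. For a single error e at position i, S_ℓ = v_i·e·α_i^ℓ, so α_err = S_1/S_0.
  S_0^{−1} = 6^{−1} = 2 (mod 11), so α_err = 3·2 = 6 ≡ 6 = α_2. Error position i = 2.
  Consistency check: S_2/S_1 = 7·4 = 28 ≡ 6 = α_err ✓ (single-error assumption holds).
Step 4: error magnitude e = S_0/v_2 = S_0·∏_{j≠2}(α_2 − α_j) = 6·3 = 18 ≡ 7 (mod 11).
Step 5: correct position 2: c_2 = r_2 − e = 8 − 7 ≡ 1 (mod 11). Hence c = [5, 1, 3, 8, 6].
  Check: interpolating c through the α_i gives m(x) = 9 + 6·x (degree < 2) with m(α_i) = c_i for every i, so c is indeed a codeword.


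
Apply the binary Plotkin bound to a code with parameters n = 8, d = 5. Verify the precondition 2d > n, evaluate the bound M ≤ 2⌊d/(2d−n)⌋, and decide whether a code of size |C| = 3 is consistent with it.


Plotkin bound M ≤ 4; given |C| = 3 ≤ bound (satisfied).

Check applicability: 2d = 10, n = 8.
2d − n = 2 > 0, so Plotkin applies.
Compute d/(2d−n) = 5/2 ≈ 2.5000.
⌊d/(2d−n)⌋ = 2.
Plotkin bound: M ≤ 2·2 = 4.
Given |C| = 3, check: satisfied.
This |C| is below the Plotkin bound.


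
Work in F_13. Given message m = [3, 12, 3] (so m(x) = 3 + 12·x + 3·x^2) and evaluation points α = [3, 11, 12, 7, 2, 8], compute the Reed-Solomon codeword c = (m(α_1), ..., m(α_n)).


c = [1, 4, 7, 0, 0, 5]

Message polynomial: m(x) = 3 + 12·x + 3·x^2 (mod 13).
For each evaluation point α_i, compute m(α_i) mod 13:
  α_1 = 3: Horner steps 3 → 8 → 1, so m(3) = 1.
  α_2 = 11: Horner steps 3 → 6 → 4, so m(11) = 4.
  α_3 = 12: Horner steps 3 → 9 → 7, so m(12) = 7.
  α_4 = 7: Horner steps 3 → 7 → 0, so m(7) = 0.
  α_5 = 2: Horner steps 3 → 5 → 0, so m(2) = 0.
  α_6 = 8: Horner steps 3 → 10 → 5, so m(8) = 5.
Codeword c = [1, 4, 7, 0, 0, 5] ∈ F_13^6.


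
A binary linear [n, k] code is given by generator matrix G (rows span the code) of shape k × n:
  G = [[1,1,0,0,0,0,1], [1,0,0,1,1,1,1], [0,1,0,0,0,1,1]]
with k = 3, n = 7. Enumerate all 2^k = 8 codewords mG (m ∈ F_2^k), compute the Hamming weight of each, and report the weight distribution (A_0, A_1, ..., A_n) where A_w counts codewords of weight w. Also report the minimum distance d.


Weight distribution: A_0 = 1, A_2 = 1, A_3 = 3, A_4 = 2, A_5 = 1. Minimum distance d = 2.

Enumerate all 2^3 = 8 messages m ∈ F_2^3.
For each, compute codeword c = mG in F_2^7, then tally its weight.
  m = 000 → c = 0000000, weight = 0.
  m = 100 → c = 1100001, weight = 3.
  m = 010 → c = 1001111, weight = 5.
  m = 110 → c = 0101110, weight = 4.
  m = 001 → c = 0100011, weight = 3.
  m = 101 → c = 1000010, weight = 2.
  m = 011 → c = 1101100, weight = 4.
  m = 111 → c = 0001101, weight = 3.
Tally weights:
  weight 0: 1 codewords.
  weight 2: 1 codewords.
  weight 3: 3 codewords.
  weight 4: 2 codewords.
  weight 5: 1 codewords.
Minimum distance d = smallest w > 0 with A_w > 0 = 2.
Sanity: Σ A_w = 8 = 2^3 = 8 ✓.


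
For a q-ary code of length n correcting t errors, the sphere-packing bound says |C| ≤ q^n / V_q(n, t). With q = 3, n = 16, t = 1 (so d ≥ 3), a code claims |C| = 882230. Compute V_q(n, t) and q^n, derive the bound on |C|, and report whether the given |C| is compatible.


V_q(n, t) = 33, q^n = 43046721, Hamming bound = 1304446, |C| = 882230 ≤ bound (satisfied).

Step 1: Compute V_q(n, t) = Σ_{j=0}^1 C(n, j) (q−1)^j.
  j = 0: C(16,0)·(2)^0 = 1·1 = 1.
  j = 1: C(16,1)·(2)^1 = 16·2 = 32.
  V_q(n, t) = 1 + 32 = 33.
Step 2: q^n = 3^16 = 43046721.
Step 3: Hamming bound ⌊q^n / V_q(n,t)⌋ = ⌊43046721/33⌋ = 1304446.
Step 4: Compare |C| = 882230 to 1304446: satisfied.
The claimed |C| lies below the Hamming bound.


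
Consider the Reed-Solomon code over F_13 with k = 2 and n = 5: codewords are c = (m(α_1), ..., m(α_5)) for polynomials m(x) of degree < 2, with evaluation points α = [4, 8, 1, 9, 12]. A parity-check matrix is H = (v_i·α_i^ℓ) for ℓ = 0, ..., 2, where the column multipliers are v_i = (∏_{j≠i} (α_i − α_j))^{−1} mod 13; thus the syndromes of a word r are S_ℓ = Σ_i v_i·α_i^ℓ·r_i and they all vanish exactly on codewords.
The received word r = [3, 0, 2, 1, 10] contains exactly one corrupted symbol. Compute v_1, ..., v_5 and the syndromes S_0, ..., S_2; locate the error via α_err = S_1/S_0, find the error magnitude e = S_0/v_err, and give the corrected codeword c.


S = (7, 11, 8), error at position 4, error magnitude e = 5, c = [3, 0, 2, 9, 10].

Step 1: column multipliers v_i = (∏_{j≠i}(α_i − α_j))^{−1} mod 13.
  i = 1 (α = 4): (4−8)(4−1)(4−9)(4−12) = (−4)·3·(−5)·(−8) = −480 ≡ 1, so v_1 = 1^{−1} = 1 (mod 13).
  i = 2 (α = 8): (8−4)(8−1)(8−9)(8−12) = 4·7·(−1)·(−4) = 112 ≡ 8, so v_2 = 8^{−1} = 5 (mod 13).
  i = 3 (α = 1): (1−4)(1−8)(1−9)(1−12) = (−3)·(−7)·(−8)·(−11) = 1848 ≡ 2, so v_3 = 2^{−1} = 7 (mod 13).
  i = 4 (α = 9): (9−4)(9−8)(9−1)(9−12) = 5·1·8·(−3) = −120 ≡ 10, so v_4 = 10^{−1} = 4 (mod 13).
  i = 5 (α = 12): (12−4)(12−8)(12−1)(12−9) = 8·4·11·3 = 1056 ≡ 3, so v_5 = 3^{−1} = 9 (mod 13).
  v = [1, 5, 7, 4, 9].
Step 2: syndromes of r = [3, 0, 2, 1, 10] (all sums mod 13).
  S_0 = Σ v_i r_i = 1·3 + 5·0 + 7·2 + 4·1 + 9·10 = 111 ≡ 7.
  S_1 = Σ v_i α_i r_i = 1·4·3 + 5·8·0 + 7·1·2 + 4·9·1 + 9·12·10 = 1142 ≡ 11.
  α_i^2 mod 13 = [3, 12, 1, 3, 1].
  S_2 = Σ v_i α_i^2 r_i = 1·3·3 + 5·12·0 + 7·1·2 + 4·3·1 + 9·1·10 = 125 ≡ 8.
  S = (7, 11, 8) ≠ 0, so r is not a codeword (an error is present).
Step 3: locate the error. For a single error e at position i, S_ℓ = v_i·e·α_i^ℓ, so α_err = S_1/S_0.
  S_0^{−1} = 7^{−1} = 2 (mod 13), so α_err = 11·2 = 22 ≡ 9 = α_4. Error position i = 4.
  Consistency check: S_2/S_1 = 8·6 = 48 ≡ 9 = α_err ✓ (single-error assumption holds).
Step 4: error magnitude e = S_0/v_4 = S_0·∏_{j≠4}(α_4 − α_j) = 7·10 = 70 ≡ 5 (mod 13).
Step 5: correct position 4: c_4 = r_4 − e = 1 − 5 ≡ 9 (mod 13). Hence c = [3, 0, 2, 9, 10].
  Check: interpolating c through the α_i gives m(x) = 6 + 9·x (degree < 2) with m(α_i) = c_i for every i, so c is indeed a codeword.


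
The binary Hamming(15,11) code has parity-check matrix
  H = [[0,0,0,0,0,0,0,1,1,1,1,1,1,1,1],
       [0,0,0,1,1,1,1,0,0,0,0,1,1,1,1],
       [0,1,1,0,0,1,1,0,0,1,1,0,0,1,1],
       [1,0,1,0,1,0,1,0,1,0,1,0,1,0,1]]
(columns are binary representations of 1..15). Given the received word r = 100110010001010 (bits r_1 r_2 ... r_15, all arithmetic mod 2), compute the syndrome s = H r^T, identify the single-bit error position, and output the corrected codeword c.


s = (1, 0, 1, 0)^T, error position = 10, corrected codeword c = 100110010101010

Compute s = H r^T mod 2 one row at a time:
  s_1 = 1 + 0 + 0 + 0 + 1 + 0 + 1 + 0 = 3 ≡ 1 (mod 2).
  s_2 = 1 + 1 + 0 + 0 + 1 + 0 + 1 + 0 = 4 ≡ 0 (mod 2).
  s_3 = 0 + 0 + 0 + 0 + 0 + 0 + 1 + 0 = 1 ≡ 1 (mod 2).
  s_4 = 1 + 0 + 1 + 0 + 0 + 0 + 0 + 0 = 2 ≡ 0 (mod 2).
s = (1, 0, 1, 0)^T — this equals column 10 of H (binary 1010), so error is at position 10.
Correct: flip bit 10 of r = 100110010001010 to get c = 100110010101010.


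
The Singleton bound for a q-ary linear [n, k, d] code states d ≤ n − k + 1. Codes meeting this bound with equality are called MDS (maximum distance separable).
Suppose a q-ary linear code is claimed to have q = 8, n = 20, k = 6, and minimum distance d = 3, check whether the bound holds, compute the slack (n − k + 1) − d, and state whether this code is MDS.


Singleton RHS = n − k + 1 = 15, slack = 12, bound satisfied, not MDS.

Singleton bound: d ≤ n − k + 1.
Here n = 20, k = 6, so n − k + 1 = 15.
Given d = 3, check d ≤ 15: YES.
Slack = (n − k + 1) − d = 12.
The code is NOT MDS (slack = 12 > 0).
Description: the claimed parameters are [20, 6, 3]_8; such a code would be non-MDS.


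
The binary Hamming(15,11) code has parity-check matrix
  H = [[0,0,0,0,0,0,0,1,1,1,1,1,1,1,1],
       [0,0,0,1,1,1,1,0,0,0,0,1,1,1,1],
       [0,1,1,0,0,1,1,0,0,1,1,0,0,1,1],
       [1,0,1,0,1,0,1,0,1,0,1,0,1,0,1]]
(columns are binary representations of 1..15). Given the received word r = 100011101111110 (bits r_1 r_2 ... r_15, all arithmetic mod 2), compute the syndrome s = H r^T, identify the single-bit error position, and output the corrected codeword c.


s = (0, 0, 1, 0)^T, error position = 2, corrected codeword c = 110011101111110

Compute s = H r^T mod 2 one row at a time:
  s_1 = 0 + 1 + 1 + 1 + 1 + 1 + 1 + 0 = 6 ≡ 0 (mod 2).
  s_2 = 0 + 1 + 1 + 1 + 1 + 1 + 1 + 0 = 6 ≡ 0 (mod 2).
  s_3 = 0 + 0 + 1 + 1 + 1 + 1 + 1 + 0 = 5 ≡ 1 (mod 2).
  s_4 = 1 + 0 + 1 + 1 + 1 + 1 + 1 + 0 = 6 ≡ 0 (mod 2).
s = (0, 0, 1, 0)^T — this equals column 2 of H (binary 0010), so error is at position 2.
Correct: flip bit 2 of r = 100011101111110 to get c = 110011101111110.


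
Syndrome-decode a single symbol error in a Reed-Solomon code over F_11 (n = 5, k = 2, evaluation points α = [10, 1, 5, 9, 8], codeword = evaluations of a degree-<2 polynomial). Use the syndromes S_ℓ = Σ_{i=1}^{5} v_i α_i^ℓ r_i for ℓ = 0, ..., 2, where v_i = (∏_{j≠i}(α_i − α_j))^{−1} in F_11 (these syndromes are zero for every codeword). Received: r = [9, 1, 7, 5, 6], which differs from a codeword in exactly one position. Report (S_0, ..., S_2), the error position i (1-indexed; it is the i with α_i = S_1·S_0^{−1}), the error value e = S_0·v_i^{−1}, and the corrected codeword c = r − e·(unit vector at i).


S = (3, 5, 1), error at position 4, error magnitude e = 3, c = [9, 1, 7, 2, 6].

Step 1: column multipliers v_i = (∏_{j≠i}(α_i − α_j))^{−1} mod 11.
  i = 1 (α = 10): (10−1)(10−5)(10−9)(10−8) = 9·5·1·2 = 90 ≡ 2, so v_1 = 2^{−1} = 6 (mod 11).
  i = 2 (α = 1): (1−10)(1−5)(1−9)(1−8) = (−9)·(−4)·(−8)·(−7) = 2016 ≡ 3, so v_2 = 3^{−1} = 4 (mod 11).
  i = 3 (α = 5): (5−10)(5−1)(5−9)(5−8) = (−5)·4·(−4)·(−3) = −240 ≡ 2, so v_3 = 2^{−1} = 6 (mod 11).
  i = 4 (α = 9): (9−10)(9−1)(9−5)(9−8) = (−1)·8·4·1 = −32 ≡ 1, so v_4 = 1^{−1} = 1 (mod 11).
  i = 5 (α = 8): (8−10)(8−1)(8−5)(8−9) = (−2)·7·3·(−1) = 42 ≡ 9, so v_5 = 9^{−1} = 5 (mod 11).
  v = [6, 4, 6, 1, 5].
Step 2: syndromes of r = [9, 1, 7, 5, 6] (all sums mod 11).
  S_0 = Σ v_i r_i = 6·9 + 4·1 + 6·7 + 1·5 + 5·6 = 135 ≡ 3.
  S_1 = Σ v_i α_i r_i = 6·10·9 + 4·1·1 + 6·5·7 + 1·9·5 + 5·8·6 = 1039 ≡ 5.
  α_i^2 mod 11 = [1, 1, 3, 4, 9].
  S_2 = Σ v_i α_i^2 r_i = 6·1·9 + 4·1·1 + 6·3·7 + 1·4·5 + 5·9·6 = 474 ≡ 1.
  S = (3, 5, 1) ≠ 0, so r is not a codeword (an error is present).
Step 3: locate the error. For a single error e at position i, S_ℓ = v_i·e·α_i^ℓ, so α_err = S_1/S_0.
  S_0^{−1} = 3^{−1} = 4 (mod 11), so α_err = 5·4 = 20 ≡ 9 = α_4. Error position i = 4.
  Consistency check: S_2/S_1 = 1·9 = 9 ≡ 9 = α_err ✓ (single-error assumption holds).
Step 4: error magnitude e = S_0/v_4 = S_0·∏_{j≠4}(α_4 − α_j) = 3·1 = 3 ≡ 3 (mod 11).
Step 5: correct position 4: c_4 = r_4 − e = 5 − 3 ≡ 2 (mod 11). Hence c = [9, 1, 7, 2, 6].
  Check: interpolating c through the α_i gives m(x) = 5 + 7·x (degree < 2) with m(α_i) = c_i for every i, so c is indeed a codeword.


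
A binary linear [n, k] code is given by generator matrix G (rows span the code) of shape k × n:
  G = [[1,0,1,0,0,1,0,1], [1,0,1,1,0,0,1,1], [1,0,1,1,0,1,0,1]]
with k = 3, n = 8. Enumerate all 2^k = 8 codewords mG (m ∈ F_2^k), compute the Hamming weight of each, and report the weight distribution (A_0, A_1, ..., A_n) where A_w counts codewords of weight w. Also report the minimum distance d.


Weight distribution: A_0 = 1, A_1 = 1, A_2 = 1, A_3 = 1, A_4 = 2, A_5 = 2. Minimum distance d = 1.

Enumerate all 2^3 = 8 messages m ∈ F_2^3.
For each, compute codeword c = mG in F_2^8, then tally its weight.
  m = 000 → c = 00000000, weight = 0.
  m = 100 → c = 10100101, weight = 4.
  m = 010 → c = 10110011, weight = 5.
  m = 110 → c = 00010110, weight = 3.
  m = 001 → c = 10110101, weight = 5.
  m = 101 → c = 00010000, weight = 1.
  m = 011 → c = 00000110, weight = 2.
  m = 111 → c = 10100011, weight = 4.
Tally weights:
  weight 0: 1 codewords.
  weight 1: 1 codewords.
  weight 2: 1 codewords.
  weight 3: 1 codewords.
  weight 4: 2 codewords.
  weight 5: 2 codewords.
Minimum distance d = smallest w > 0 with A_w > 0 = 1.
Sanity: Σ A_w = 8 = 2^3 = 8 ✓.


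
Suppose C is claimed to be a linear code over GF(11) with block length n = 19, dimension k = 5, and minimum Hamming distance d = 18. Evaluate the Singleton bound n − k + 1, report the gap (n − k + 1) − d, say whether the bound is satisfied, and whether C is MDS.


Singleton RHS = n − k + 1 = 15, slack = -3, bound violated (no such code; not MDS).

Singleton bound: d ≤ n − k + 1.
Here n = 19, k = 5, so n − k + 1 = 15.
Given d = 18, check d ≤ 15: NO.
Slack = (n − k + 1) − d = -3.
The slack is negative: d = 18 exceeds n − k + 1 = 15 by 3, so the Singleton bound is violated and no linear [19, 5, 18]_11 code can exist. In particular it is not MDS (MDS requires d = n − k + 1 exactly).
Description: the claimed parameters are [19, 5, 18]_11; such a code would be impossible (violates the Singleton bound).


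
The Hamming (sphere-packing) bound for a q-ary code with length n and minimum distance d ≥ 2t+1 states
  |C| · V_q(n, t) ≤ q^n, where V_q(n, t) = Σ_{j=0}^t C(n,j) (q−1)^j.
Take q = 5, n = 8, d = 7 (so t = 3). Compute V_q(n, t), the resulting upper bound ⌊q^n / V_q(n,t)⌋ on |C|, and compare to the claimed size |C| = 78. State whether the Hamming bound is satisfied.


V_q(n, t) = 4065, q^n = 390625, Hamming bound = 96, |C| = 78 ≤ bound (satisfied).

Step 1: Compute V_q(n, t) = Σ_{j=0}^3 C(n, j) (q−1)^j.
  j = 0: C(8,0)·(4)^0 = 1·1 = 1.
  j = 1: C(8,1)·(4)^1 = 8·4 = 32.
  j = 2: C(8,2)·(4)^2 = 28·16 = 448.
  j = 3: C(8,3)·(4)^3 = 56·64 = 3584.
  V_q(n, t) = 1 + 32 + 448 + 3584 = 4065.
Step 2: q^n = 5^8 = 390625.
Step 3: Hamming bound ⌊q^n / V_q(n,t)⌋ = ⌊390625/4065⌋ = 96.
Step 4: Compare |C| = 78 to 96: satisfied.
The claimed |C| lies below the Hamming bound.


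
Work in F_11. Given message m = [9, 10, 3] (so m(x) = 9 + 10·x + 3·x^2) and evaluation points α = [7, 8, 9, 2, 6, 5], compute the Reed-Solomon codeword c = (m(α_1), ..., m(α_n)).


c = [6, 6, 1, 8, 1, 2]

Message polynomial: m(x) = 9 + 10·x + 3·x^2 (mod 11).
For each evaluation point α_i, compute m(α_i) mod 11:
  α_1 = 7: Horner steps 3 → 9 → 6, so m(7) = 6.
  α_2 = 8: Horner steps 3 → 1 → 6, so m(8) = 6.
  α_3 = 9: Horner steps 3 → 4 → 1, so m(9) = 1.
  α_4 = 2: Horner steps 3 → 5 → 8, so m(2) = 8.
  α_5 = 6: Horner steps 3 → 6 → 1, so m(6) = 1.
  α_6 = 5: Horner steps 3 → 3 → 2, so m(5) = 2.
Codeword c = [6, 6, 1, 8, 1, 2] ∈ F_11^6.


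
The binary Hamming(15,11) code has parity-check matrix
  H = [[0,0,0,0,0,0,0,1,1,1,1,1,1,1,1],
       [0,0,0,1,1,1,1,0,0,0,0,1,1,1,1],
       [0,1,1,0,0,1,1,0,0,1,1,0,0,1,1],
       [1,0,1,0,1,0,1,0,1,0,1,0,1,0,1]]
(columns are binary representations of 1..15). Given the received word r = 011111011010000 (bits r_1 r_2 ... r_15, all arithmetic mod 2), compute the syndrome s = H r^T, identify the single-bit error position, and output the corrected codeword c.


s = (1, 1, 0, 0)^T, error position = 12, corrected codeword c = 011111011011000

Compute s = H r^T mod 2 one row at a time:
  s_1 = 1 + 1 + 0 + 1 + 0 + 0 + 0 + 0 = 3 ≡ 1 (mod 2).
  s_2 = 1 + 1 + 1 + 0 + 0 + 0 + 0 + 0 = 3 ≡ 1 (mod 2).
  s_3 = 1 + 1 + 1 + 0 + 0 + 1 + 0 + 0 = 4 ≡ 0 (mod 2).
  s_4 = 0 + 1 + 1 + 0 + 1 + 1 + 0 + 0 = 4 ≡ 0 (mod 2).
s = (1, 1, 0, 0)^T — this equals column 12 of H (binary 1100), so error is at position 12.
Correct: flip bit 12 of r = 011111011010000 to get c = 011111011011000.


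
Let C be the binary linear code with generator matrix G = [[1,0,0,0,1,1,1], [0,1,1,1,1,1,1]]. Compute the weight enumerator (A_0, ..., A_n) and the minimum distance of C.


Weight distribution: A_0 = 1, A_4 = 2, A_6 = 1. Minimum distance d = 4.

Enumerate all 2^2 = 4 messages m ∈ F_2^2.
For each, compute codeword c = mG in F_2^7, then tally its weight.
  m = 00 → c = 0000000, weight = 0.
  m = 10 → c = 1000111, weight = 4.
  m = 01 → c = 0111111, weight = 6.
  m = 11 → c = 1111000, weight = 4.
Tally weights:
  weight 0: 1 codewords.
  weight 4: 2 codewords.
  weight 6: 1 codewords.
Minimum distance d = smallest w > 0 with A_w > 0 = 4.
Sanity: Σ A_w = 4 = 2^2 = 4 ✓.


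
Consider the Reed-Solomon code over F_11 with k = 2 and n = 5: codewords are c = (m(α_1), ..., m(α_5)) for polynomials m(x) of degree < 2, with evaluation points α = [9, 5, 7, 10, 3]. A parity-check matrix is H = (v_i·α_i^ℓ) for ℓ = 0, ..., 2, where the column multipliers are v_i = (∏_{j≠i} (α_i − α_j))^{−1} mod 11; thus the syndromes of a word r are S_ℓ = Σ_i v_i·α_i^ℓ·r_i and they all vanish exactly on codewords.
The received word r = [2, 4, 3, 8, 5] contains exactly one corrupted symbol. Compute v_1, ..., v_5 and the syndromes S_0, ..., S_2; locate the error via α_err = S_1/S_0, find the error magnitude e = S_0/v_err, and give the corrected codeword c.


S = (2, 9, 2), error at position 4, error magnitude e = 1, c = [2, 4, 3, 7, 5].

Step 1: column multipliers v_i = (∏_{j≠i}(α_i − α_j))^{−1} mod 11.
  i = 1 (α = 9): (9−5)(9−7)(9−10)(9−3) = 4·2·(−1)·6 = −48 ≡ 7, so v_1 = 7^{−1} = 8 (mod 11).
  i = 2 (α = 5): (5−9)(5−7)(5−10)(5−3) = (−4)·(−2)·(−5)·2 = −80 ≡ 8, so v_2 = 8^{−1} = 7 (mod 11).
  i = 3 (α = 7): (7−9)(7−5)(7−10)(7−3) = (−2)·2·(−3)·4 = 48 ≡ 4, so v_3 = 4^{−1} = 3 (mod 11).
  i = 4 (α = 10): (10−9)(10−5)(10−7)(10−3) = 1·5·3·7 = 105 ≡ 6, so v_4 = 6^{−1} = 2 (mod 11).
  i = 5 (α = 3): (3−9)(3−5)(3−7)(3−10) = (−6)·(−2)·(−4)·(−7) = 336 ≡ 6, so v_5 = 6^{−1} = 2 (mod 11).
  v = [8, 7, 3, 2, 2].
Step 2: syndromes of r = [2, 4, 3, 8, 5] (all sums mod 11).
  S_0 = Σ v_i r_i = 8·2 + 7·4 + 3·3 + 2·8 + 2·5 = 79 ≡ 2.
  S_1 = Σ v_i α_i r_i = 8·9·2 + 7·5·4 + 3·7·3 + 2·10·8 + 2·3·5 = 537 ≡ 9.
  α_i^2 mod 11 = [4, 3, 5, 1, 9].
  S_2 = Σ v_i α_i^2 r_i = 8·4·2 + 7·3·4 + 3·5·3 + 2·1·8 + 2·9·5 = 299 ≡ 2.
  S = (2, 9, 2) ≠ 0, so r is not a codeword (an error is present).
Step 3: locate the error. For a single error e at position i, S_ℓ = v_i·e·α_i^ℓ, so α_err = S_1/S_0.
  S_0^{−1} = 2^{−1} = 6 (mod 11), so α_err = 9·6 = 54 ≡ 10 = α_4. Error position i = 4.
  Consistency check: S_2/S_1 = 2·5 = 10 ≡ 10 = α_err ✓ (single-error assumption holds).
Step 4: error magnitude e = S_0/v_4 = S_0·∏_{j≠4}(α_4 − α_j) = 2·6 = 12 ≡ 1 (mod 11).
Step 5: correct position 4: c_4 = r_4 − e = 8 − 1 ≡ 7 (mod 11). Hence c = [2, 4, 3, 7, 5].
  Check: interpolating c through the α_i gives m(x) = 1 + 5·x (degree < 2) with m(α_i) = c_i for every i, so c is indeed a codeword.


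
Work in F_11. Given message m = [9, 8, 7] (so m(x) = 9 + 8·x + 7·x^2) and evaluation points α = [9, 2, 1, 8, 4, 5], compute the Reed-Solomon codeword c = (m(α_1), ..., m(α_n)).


c = [10, 9, 2, 4, 10, 4]

Message polynomial: m(x) = 9 + 8·x + 7·x^2 (mod 11).
For each evaluation point α_i, compute m(α_i) mod 11:
  α_1 = 9: Horner steps 7 → 5 → 10, so m(9) = 10.
  α_2 = 2: Horner steps 7 → 0 → 9, so m(2) = 9.
  α_3 = 1: Horner steps 7 → 4 → 2, so m(1) = 2.
  α_4 = 8: Horner steps 7 → 9 → 4, so m(8) = 4.
  α_5 = 4: Horner steps 7 → 3 → 10, so m(4) = 10.
  α_6 = 5: Horner steps 7 → 10 → 4, so m(5) = 4.
Codeword c = [10, 9, 2, 4, 10, 4] ∈ F_11^6.


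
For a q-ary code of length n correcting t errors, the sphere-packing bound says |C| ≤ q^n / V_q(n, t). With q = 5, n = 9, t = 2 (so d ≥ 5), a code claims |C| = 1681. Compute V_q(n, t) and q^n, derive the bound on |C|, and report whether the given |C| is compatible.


V_q(n, t) = 613, q^n = 1953125, Hamming bound = 3186, |C| = 1681 ≤ bound (satisfied).

Step 1: Compute V_q(n, t) = Σ_{j=0}^2 C(n, j) (q−1)^j.
  j = 0: C(9,0)·(4)^0 = 1·1 = 1.
  j = 1: C(9,1)·(4)^1 = 9·4 = 36.
  j = 2: C(9,2)·(4)^2 = 36·16 = 576.
  V_q(n, t) = 1 + 36 + 576 = 613.
Step 2: q^n = 5^9 = 1953125.
Step 3: Hamming bound ⌊q^n / V_q(n,t)⌋ = ⌊1953125/613⌋ = 3186.
Step 4: Compare |C| = 1681 to 3186: satisfied.
The claimed |C| lies below the Hamming bound.


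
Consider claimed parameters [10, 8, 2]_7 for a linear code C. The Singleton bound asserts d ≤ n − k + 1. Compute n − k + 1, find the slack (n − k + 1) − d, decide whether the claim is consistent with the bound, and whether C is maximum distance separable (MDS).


Singleton RHS = n − k + 1 = 3, slack = 1, bound satisfied, not MDS.

Singleton bound: d ≤ n − k + 1.
Here n = 10, k = 8, so n − k + 1 = 3.
Given d = 2, check d ≤ 3: YES.
Slack = (n − k + 1) − d = 1.
The code is NOT MDS (slack = 1 > 0).
Description: the claimed parameters are [10, 8, 2]_7; such a code would be non-MDS.


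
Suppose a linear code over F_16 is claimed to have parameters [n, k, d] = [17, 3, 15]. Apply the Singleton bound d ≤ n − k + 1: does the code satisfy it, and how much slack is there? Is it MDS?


Singleton RHS = n − k + 1 = 15, slack = 0, bound satisfied, MDS.

Singleton bound: d ≤ n − k + 1.
Here n = 17, k = 3, so n − k + 1 = 15.
Given d = 15, check d ≤ 15: YES.
Slack = (n − k + 1) − d = 0.
The code is MDS (slack = 0).
Description: the claimed parameters are [17, 3, 15]_16; such a code would be MDS (meets Singleton bound).
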